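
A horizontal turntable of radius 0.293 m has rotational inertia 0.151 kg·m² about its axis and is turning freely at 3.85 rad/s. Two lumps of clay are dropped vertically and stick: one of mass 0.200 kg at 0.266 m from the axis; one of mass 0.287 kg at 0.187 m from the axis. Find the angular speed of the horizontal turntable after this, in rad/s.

The added mass arrives with no angular momentum about the axis, and any external torque about the axis is negligible, so the system's angular momentum is conserved.
Added inertia Σmr² = (0.200)(0.266)² + (0.287)(0.187)² = 0.02419 kg·m²; I_f = 0.1510 + 0.02419 = 0.1752 kg·m².
ω_f = I_p ω_i / I_f = (0.1510)(3.85) / 0.1752 = 3.318 rad/s.

ω_f ≈ 3.32 rad/s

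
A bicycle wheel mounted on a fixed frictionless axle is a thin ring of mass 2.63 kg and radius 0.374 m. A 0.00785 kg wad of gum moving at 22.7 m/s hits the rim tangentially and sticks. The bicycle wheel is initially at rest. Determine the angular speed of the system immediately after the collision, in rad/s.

|ω_f| ≈ 0.181 rad/s

About the axle the impulsive forces during the collision are internal, so angular momentum about that axis is conserved.
I_p = (2.63)(0.374)² = 0.3679 kg·m². Taking the sense of the wad of gum's angular momentum as positive, L_{wad} = m v R = (0.00785)(22.7)(0.374) = 0.06664 kg·m²/s.
L_i = 0 + 0.06664 = 0.06664 kg·m²/s.
After sticking, I_f = I_p + m R² = 0.3679 + (0.00785)(0.374)² = 0.3690 kg·m².
ω_f = L_i / I_f = 0.06664 / 0.3690 = 0.1806 rad/s.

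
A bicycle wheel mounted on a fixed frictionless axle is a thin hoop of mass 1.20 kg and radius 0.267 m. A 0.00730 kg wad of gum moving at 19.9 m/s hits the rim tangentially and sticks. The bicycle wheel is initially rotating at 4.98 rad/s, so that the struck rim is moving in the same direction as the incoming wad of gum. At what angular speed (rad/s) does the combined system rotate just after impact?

About the axle the impulsive forces during the collision are internal, so angular momentum about that axis is conserved.
I_p = (1.20)(0.267)² = 0.08555 kg·m². Taking the sense of the wad of gum's angular momentum as positive, L_{wad} = m v R = (0.00730)(19.9)(0.267) = 0.03879 kg·m²/s.
L_i = +I_p ω_p + m v R = +(0.08555)(4.98) + 0.03879 = 0.4648 kg·m²/s.
After sticking, I_f = I_p + m R² = 0.08555 + (0.00730)(0.267)² = 0.08607 kg·m².
ω_f = L_i / I_f = 0.4648 / 0.08607 = 5.401 rad/s.

|ω_f| ≈ 5.40 rad/s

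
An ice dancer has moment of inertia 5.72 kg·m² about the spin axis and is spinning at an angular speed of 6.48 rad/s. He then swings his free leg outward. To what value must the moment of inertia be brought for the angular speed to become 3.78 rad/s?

I₂ ≈ 9.81 kg·m²

With no external torque about the axis, L is conserved: I₁ω₁ = I₂ω₂.
I₂ = I₁ω₁ / ω₂ = (5.72)(6.48) / (3.78) = 9.806 kg·m².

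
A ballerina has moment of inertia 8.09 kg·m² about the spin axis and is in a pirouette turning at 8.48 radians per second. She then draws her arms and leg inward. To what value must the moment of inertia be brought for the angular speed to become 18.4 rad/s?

I₂ ≈ 3.73 kg·m²

Angular momentum about the spin axis is conserved since the torque about it is zero.
I₂ = I₁ω₁ / ω₂ = (8.09)(8.48) / (18.4) = 3.728 kg·m².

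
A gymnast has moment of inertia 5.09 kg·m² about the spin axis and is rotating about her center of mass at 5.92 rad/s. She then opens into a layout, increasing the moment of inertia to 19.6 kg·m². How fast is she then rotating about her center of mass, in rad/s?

Angular momentum about the spin axis is conserved since the torque about it is zero.
ω₂ = I₁ω₁ / I₂ = (5.090)(5.92 rad/s) / (19.60) = 1.537 rad/s.

ω₂ ≈ 1.54 rad/s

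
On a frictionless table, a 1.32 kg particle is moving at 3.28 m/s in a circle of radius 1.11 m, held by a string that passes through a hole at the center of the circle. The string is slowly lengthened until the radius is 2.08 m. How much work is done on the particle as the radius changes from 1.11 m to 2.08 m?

W ≈ -5.08 J

The only horizontal force on the mass is along the cord (radial), so it exerts no torque about the hole and angular momentum m v r is conserved.
v₂ = v₁ r₁ / r₂ = (3.28)(1.11) / (2.08) = 1.750 m/s.
W = ΔKE = ½m(v₂² − v₁²) = -5.078 J.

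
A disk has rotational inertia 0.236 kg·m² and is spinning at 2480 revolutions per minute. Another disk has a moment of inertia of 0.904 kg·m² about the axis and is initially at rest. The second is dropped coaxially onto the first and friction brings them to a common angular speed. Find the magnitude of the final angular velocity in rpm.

|ω_f| ≈ 513 rpm

No external torque acts about the common axis, so total angular momentum is conserved.
Taking A's sense as positive: L = (0.2360)(2480) = 585.3 kg·m²·rpm.
Combined I = 0.2360 + 0.9040 = 1.140 kg·m².
ω_f = L / I = 585.3 / 1.140 = 513.4 rpm.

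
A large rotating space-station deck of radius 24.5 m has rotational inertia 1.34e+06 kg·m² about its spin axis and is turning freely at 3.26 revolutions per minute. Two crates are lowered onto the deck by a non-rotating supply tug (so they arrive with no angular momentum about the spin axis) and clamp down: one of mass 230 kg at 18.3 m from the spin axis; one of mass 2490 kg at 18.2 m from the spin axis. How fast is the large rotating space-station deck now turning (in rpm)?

ω_f ≈ 1.95 rpm

The added mass arrives with no angular momentum about the spin axis, and any external torque about the spin axis is negligible, so the system's angular momentum is conserved.
Added inertia Σmr² = (230)(18.3)² + (2490)(18.2)² = 9.018e+05 kg·m²; I_f = 1.340e+06 + 9.018e+05 = 2.242e+06 kg·m².
ω_f = I_p ω_i / I_f = (1.340e+06)(3.26) / 2.242e+06 = 1.949 rpm.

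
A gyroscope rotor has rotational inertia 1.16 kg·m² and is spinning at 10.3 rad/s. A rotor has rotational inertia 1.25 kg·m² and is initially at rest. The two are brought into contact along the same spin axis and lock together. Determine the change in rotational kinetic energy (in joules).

No external torque acts about the common axis, so total angular momentum is conserved.
Taking A's sense as positive: L = (1.160)(10.3) = 11.95 kg·m²·rad/s.
Combined I = 1.160 + 1.250 = 2.410 kg·m².
ω_f = L / I = 11.95 / 2.410 = 4.958 rad/s.
KE_i = ½ΣIω² = 61.53 J; KE_f = ½(2.410)(4.958)² = 29.62 J.

ΔKE ≈ -31.9 J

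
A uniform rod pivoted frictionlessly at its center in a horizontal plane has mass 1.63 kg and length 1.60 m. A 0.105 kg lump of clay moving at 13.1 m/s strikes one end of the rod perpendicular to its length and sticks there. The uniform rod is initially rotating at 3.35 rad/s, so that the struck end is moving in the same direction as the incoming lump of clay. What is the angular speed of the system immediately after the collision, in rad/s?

|ω_f| ≈ 5.46 rad/s

About the pivot the impulsive forces during the collision are internal, so angular momentum about that axis is conserved.
I_p = (1/12)(1.63)(1.60)² = 0.3477 kg·m². Taking the sense of the lump of clay's angular momentum as positive, L_{lump} = m v R = (0.105)(13.1)(1.60/2) = 1.100 kg·m²/s.
L_i = +I_p ω_p + m v R = +(0.3477)(3.35) + 1.100 = 2.265 kg·m²/s.
After sticking, I_f = I_p + m R² = 0.3477 + (0.105)(1.60/2)² = 0.4149 kg·m².
ω_f = L_i / I_f = 2.265 / 0.4149 = 5.459 rad/s.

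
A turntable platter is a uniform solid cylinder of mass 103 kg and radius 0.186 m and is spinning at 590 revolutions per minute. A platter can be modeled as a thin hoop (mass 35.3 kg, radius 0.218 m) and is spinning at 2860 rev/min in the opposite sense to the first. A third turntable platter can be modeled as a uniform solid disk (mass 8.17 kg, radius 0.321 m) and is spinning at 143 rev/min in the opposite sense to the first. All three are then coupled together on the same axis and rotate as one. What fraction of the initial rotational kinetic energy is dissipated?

fraction ≈ 0.740

No external torque acts about the common axis, so total angular momentum is conserved.
Moments of inertia: I_A = ½(103)(0.186)² = 1.782 kg·m²; I_B = (35.3)(0.218)² = 1.678 kg·m²; I_C = ½(8.17)(0.321)² = 0.4209 kg·m².
Taking A's sense as positive: L = (1.782)(590) − (1.678)(2860) − (0.4209)(143) = -3807 kg·m²·rpm.
Combined I = 1.782 + 1.678 + 0.4209 = 3.880 kg·m².
ω_f = L / I = -3807 / 3.880 = -981.1 rpm.
KE_i = ½ΣIω² = 78690 J; KE_f = ½(3.880)(102.7)² = 20480 J.
Fraction dissipated = (KE_i − KE_f)/KE_i = 0.7397.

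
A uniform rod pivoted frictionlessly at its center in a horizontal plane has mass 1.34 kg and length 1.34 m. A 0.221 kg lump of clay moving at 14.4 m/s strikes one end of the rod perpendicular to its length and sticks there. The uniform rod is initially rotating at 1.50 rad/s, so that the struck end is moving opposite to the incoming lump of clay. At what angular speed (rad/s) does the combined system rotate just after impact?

About the pivot the impulsive forces during the collision are internal, so angular momentum about that axis is conserved.
I_p = (1/12)(1.34)(1.34)² = 0.2005 kg·m². Taking the sense of the lump of clay's angular momentum as positive, L_{lump} = m v R = (0.221)(14.4)(1.34/2) = 2.132 kg·m²/s.
L_i = −I_p ω_p + m v R = −(0.2005)(1.50) + 2.132 = 1.831 kg·m²/s.
After sticking, I_f = I_p + m R² = 0.2005 + (0.221)(1.34/2)² = 0.2997 kg·m².
ω_f = L_i / I_f = 1.831 / 0.2997 = 6.111 rad/s.

|ω_f| ≈ 6.11 rad/s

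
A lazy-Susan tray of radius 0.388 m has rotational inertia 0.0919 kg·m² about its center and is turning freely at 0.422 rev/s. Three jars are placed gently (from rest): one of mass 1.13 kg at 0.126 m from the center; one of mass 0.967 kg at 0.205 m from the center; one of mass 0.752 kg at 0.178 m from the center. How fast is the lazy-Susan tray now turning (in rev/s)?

ω_f ≈ 0.222 rev/s

No external torque acts about the center; L_before = L_after.
Added inertia Σmr² = (1.13)(0.126)² + (0.967)(0.205)² + (0.752)(0.178)² = 0.08240 kg·m²; I_f = 0.09190 + 0.08240 = 0.1743 kg·m².
ω_f = I_p ω_i / I_f = (0.09190)(0.422) / 0.1743 = 0.2225 rev/s.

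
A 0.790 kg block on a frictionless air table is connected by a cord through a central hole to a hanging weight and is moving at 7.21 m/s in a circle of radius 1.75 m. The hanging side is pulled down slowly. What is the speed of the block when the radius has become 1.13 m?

Central (radial) force ⇒ zero torque about the center ⇒ m v r is constant.
v₂ = v₁ r₁ / r₂ = (7.21)(1.75) / (1.13) = 11.17 m/s.

v₂ ≈ 11.2 m/s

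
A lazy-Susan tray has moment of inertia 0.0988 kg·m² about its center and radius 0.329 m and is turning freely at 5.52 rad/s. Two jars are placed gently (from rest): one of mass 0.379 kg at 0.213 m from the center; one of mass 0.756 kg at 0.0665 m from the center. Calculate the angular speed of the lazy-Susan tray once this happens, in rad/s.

The added mass arrives with no angular momentum about the center, and any external torque about the center is negligible, so the system's angular momentum is conserved.
Added inertia Σmr² = (0.379)(0.213)² + (0.756)(0.0665)² = 0.02054 kg·m²; I_f = 0.09880 + 0.02054 = 0.1193 kg·m².
ω_f = I_p ω_i / I_f = (0.09880)(5.52) / 0.1193 = 4.570 rad/s.

ω_f ≈ 4.57 rad/s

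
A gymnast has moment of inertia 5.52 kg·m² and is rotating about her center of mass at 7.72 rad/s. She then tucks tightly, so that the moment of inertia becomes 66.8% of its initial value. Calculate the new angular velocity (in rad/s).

ω₂ ≈ 11.6 rad/s

No external torque acts about the spin axis, so angular momentum is conserved.
I₂ = 0.668 × 5.52 = 3.687 kg·m².
ω₂ = I₁ω₁ / I₂ = (5.520)(7.72 rad/s) / (3.687) = 11.56 rad/s.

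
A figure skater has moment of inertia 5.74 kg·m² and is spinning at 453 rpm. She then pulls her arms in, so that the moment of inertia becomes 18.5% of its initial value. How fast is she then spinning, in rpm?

ω₂ ≈ 2450 rpm

No external torque acts about the spin axis, so angular momentum is conserved.
I₂ = 0.185 × 5.74 = 1.062 kg·m².
ω₂ = I₁ω₁ / I₂ = (5.740)(453 rpm) / (1.062) = 2449 rpm.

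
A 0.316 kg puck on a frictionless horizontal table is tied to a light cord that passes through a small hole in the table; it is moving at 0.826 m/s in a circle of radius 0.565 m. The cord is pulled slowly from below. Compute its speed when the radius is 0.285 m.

Central (radial) force ⇒ zero torque about the center ⇒ m v r is constant.
v₂ = v₁ r₁ / r₂ = (0.826)(0.565) / (0.285) = 1.638 m/s.

v₂ ≈ 1.64 m/s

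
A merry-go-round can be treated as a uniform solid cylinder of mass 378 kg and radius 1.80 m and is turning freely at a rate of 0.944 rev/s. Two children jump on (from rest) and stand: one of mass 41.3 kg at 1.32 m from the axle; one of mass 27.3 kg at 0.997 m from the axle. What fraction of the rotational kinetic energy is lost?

fraction ≈ 0.139

The added mass arrives with no angular momentum about the axle, and any external torque about the axle is negligible, so the system's angular momentum is conserved.
I_p = ½(378)(1.80)² = 612.4 kg·m².
Added inertia Σmr² = (41.3)(1.32)² + (27.3)(0.997)² = 99.10 kg·m²; I_f = 612.4 + 99.10 = 711.5 kg·m².
ω_f = I_p ω_i / I_f = (612.4)(0.944) / 711.5 = 0.8125 rev/s.
KE_i = ½(612.4)(5.931 rad/s)² = 10770 J; KE_f = ½(711.5)(5.105)² = 9271 J.
Fraction lost = 0.1393.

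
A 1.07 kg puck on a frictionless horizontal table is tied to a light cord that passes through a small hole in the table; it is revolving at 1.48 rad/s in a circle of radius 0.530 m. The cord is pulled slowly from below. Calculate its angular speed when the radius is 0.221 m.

ω₂ ≈ 8.51 rad/s

The constraining force is radial, so m r² ω about the center is conserved.
ω₂ = ω₁ (r₁/r₂)² = (1.48)(0.530/0.221)² = 8.512 rad/s.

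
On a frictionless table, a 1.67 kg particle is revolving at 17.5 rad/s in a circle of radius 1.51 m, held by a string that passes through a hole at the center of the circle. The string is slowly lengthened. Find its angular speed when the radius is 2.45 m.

ω₂ ≈ 6.65 rad/s

The constraining force is radial, so m r² ω about the center is conserved.
ω₂ = ω₁ (r₁/r₂)² = (17.5)(1.51/2.45)² = 6.648 rad/s.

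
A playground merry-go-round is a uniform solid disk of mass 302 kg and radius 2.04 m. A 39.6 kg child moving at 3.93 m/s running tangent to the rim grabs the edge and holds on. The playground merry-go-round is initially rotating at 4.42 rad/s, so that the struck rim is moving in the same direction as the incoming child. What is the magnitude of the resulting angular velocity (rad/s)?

|ω_f| ≈ 3.90 rad/s

About the axle the impulsive forces during the collision are internal, so angular momentum about that axis is conserved.
I_p = ½(302)(2.04)² = 628.4 kg·m². Taking the sense of the child's angular momentum as positive, L_{child} = m v R = (39.6)(3.93)(2.04) = 317.5 kg·m²/s.
L_i = +I_p ω_p + m v R = +(628.4)(4.42) + 317.5 = 3095 kg·m²/s.
After sticking, I_f = I_p + m R² = 628.4 + (39.6)(2.04)² = 793.2 kg·m².
ω_f = L_i / I_f = 3095 / 793.2 = 3.902 rad/s.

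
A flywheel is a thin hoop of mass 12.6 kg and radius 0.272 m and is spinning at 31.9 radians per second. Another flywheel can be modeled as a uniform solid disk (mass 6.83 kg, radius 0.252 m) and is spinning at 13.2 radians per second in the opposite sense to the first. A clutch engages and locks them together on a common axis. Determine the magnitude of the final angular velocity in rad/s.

The coupling torques are internal; angular momentum about the shared axis is conserved.
Moments of inertia: I_A = (12.6)(0.272)² = 0.9322 kg·m²; I_B = ½(6.83)(0.252)² = 0.2169 kg·m².
Taking A's sense as positive: L = (0.9322)(31.9) − (0.2169)(13.2) = 26.87 kg·m²·rad/s.
Combined I = 0.9322 + 0.2169 = 1.149 kg·m².
ω_f = L / I = 26.87 / 1.149 = 23.39 rad/s.

|ω_f| ≈ 23.4 rad/s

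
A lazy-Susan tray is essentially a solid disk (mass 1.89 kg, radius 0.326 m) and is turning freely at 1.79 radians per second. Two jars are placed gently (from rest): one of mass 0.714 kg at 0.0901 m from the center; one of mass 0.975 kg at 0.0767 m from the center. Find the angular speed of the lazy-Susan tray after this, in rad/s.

The added mass arrives with no angular momentum about the center, and any external torque about the center is negligible, so the system's angular momentum is conserved.
I_p = ½(1.89)(0.326)² = 0.1004 kg·m².
Added inertia Σmr² = (0.714)(0.0901)² + (0.975)(0.0767)² = 0.01153 kg·m²; I_f = 0.1004 + 0.01153 = 0.1120 kg·m².
ω_f = I_p ω_i / I_f = (0.1004)(1.79) / 0.1120 = 1.606 rad/s.

ω_f ≈ 1.61 rad/s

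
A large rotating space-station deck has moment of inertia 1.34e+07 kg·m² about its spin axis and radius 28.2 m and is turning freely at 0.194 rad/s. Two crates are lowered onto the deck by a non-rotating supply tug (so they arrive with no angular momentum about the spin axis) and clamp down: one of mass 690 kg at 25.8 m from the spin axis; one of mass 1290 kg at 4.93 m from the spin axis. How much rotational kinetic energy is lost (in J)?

No external torque acts about the spin axis; L_before = L_after.
Added inertia Σmr² = (690)(25.8)² + (1290)(4.93)² = 4.906e+05 kg·m²; I_f = 1.340e+07 + 4.906e+05 = 1.389e+07 kg·m².
ω_f = I_p ω_i / I_f = (1.340e+07)(0.194) / 1.389e+07 = 0.1871 rad/s.
KE_i = ½(1.340e+07)(0.1940 rad/s)² = 2.522e+05 J; KE_f = ½(1.389e+07)(0.1871)² = 2.433e+05 J.

energy lost ≈ 8910 J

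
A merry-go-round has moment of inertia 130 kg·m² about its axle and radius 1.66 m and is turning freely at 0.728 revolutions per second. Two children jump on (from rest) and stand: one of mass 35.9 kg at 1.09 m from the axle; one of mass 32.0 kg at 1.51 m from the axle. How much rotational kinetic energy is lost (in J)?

The added mass arrives with no angular momentum about the axle, and any external torque about the axle is negligible, so the system's angular momentum is conserved.
Added inertia Σmr² = (35.9)(1.09)² + (32.0)(1.51)² = 115.6 kg·m²; I_f = 130.0 + 115.6 = 245.6 kg·m².
ω_f = I_p ω_i / I_f = (130.0)(0.728) / 245.6 = 0.3853 rev/s.
KE_i = ½(130.0)(4.574 rad/s)² = 1360 J; KE_f = ½(245.6)(2.421)² = 719.8 J.

energy lost ≈ 640 J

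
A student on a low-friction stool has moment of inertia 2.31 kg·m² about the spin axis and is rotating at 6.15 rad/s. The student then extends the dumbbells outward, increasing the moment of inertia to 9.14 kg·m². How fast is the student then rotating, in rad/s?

Angular momentum about the spin axis is conserved since the torque about it is zero.
ω₂ = I₁ω₁ / I₂ = (2.310)(6.15 rad/s) / (9.140) = 1.554 rad/s.

ω₂ ≈ 1.55 rad/s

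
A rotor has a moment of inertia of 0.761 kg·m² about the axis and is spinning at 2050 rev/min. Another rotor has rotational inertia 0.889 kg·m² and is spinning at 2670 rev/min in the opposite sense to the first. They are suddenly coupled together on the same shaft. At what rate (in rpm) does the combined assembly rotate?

The coupling torques are internal; angular momentum about the shared axis is conserved.
Taking A's sense as positive: L = (0.7610)(2050) − (0.8890)(2670) = -813.6 kg·m²·rpm.
Combined I = 0.7610 + 0.8890 = 1.650 kg·m².
ω_f = L / I = -813.6 / 1.650 = -493.1 rpm.

|ω_f| ≈ 493 rpm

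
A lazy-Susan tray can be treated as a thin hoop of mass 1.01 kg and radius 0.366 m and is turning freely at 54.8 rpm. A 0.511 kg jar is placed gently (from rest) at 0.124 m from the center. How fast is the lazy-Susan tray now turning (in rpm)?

No external torque acts about the center; L_before = L_after.
I_p = (1.01)(0.366)² = 0.1353 kg·m².
Added inertia Σmr² = (0.511)(0.124)² = 0.007857 kg·m²; I_f = 0.1353 + 0.007857 = 0.1432 kg·m².
ω_f = I_p ω_i / I_f = (0.1353)(54.8) / 0.1432 = 51.79 rpm.

ω_f ≈ 51.8 rpm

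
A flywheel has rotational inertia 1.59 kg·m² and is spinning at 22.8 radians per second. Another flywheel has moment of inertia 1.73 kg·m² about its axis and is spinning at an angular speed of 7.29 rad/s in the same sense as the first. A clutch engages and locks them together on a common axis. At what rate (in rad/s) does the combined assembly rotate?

The coupling torques are internal; angular momentum about the shared axis is conserved.
Taking A's sense as positive: L = (1.590)(22.8) + (1.730)(7.29) = 48.86 kg·m²·rad/s.
Combined I = 1.590 + 1.730 = 3.320 kg·m².
ω_f = L / I = 48.86 / 3.320 = 14.72 rad/s.

|ω_f| ≈ 14.7 rad/s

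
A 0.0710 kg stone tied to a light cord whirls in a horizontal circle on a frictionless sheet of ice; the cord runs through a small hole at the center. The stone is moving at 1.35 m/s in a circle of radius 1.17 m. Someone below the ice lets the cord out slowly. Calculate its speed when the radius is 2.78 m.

Central (radial) force ⇒ zero torque about the center ⇒ m v r is constant.
v₂ = v₁ r₁ / r₂ = (1.35)(1.17) / (2.78) = 0.5682 m/s.

v₂ ≈ 0.568 m/s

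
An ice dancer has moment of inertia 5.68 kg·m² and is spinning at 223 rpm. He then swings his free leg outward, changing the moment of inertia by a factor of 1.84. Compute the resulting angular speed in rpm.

ω₂ ≈ 121 rpm

Angular momentum about the spin axis is conserved since the torque about it is zero.
I₂ = 1.84 × 5.68 = 10.45 kg·m².
ω₂ = I₁ω₁ / I₂ = (5.680)(223 rpm) / (10.45) = 121.2 rpm.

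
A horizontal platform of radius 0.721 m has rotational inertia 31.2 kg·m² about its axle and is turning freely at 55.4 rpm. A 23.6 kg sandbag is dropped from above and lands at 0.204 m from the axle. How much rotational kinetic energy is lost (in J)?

energy lost ≈ 16.0 J

The added mass arrives with no angular momentum about the axle, and any external torque about the axle is negligible, so the system's angular momentum is conserved.
Added inertia Σmr² = (23.6)(0.204)² = 0.9821 kg·m²; I_f = 31.20 + 0.9821 = 32.18 kg·m².
ω_f = I_p ω_i / I_f = (31.20)(55.4) / 32.18 = 53.71 rpm.
KE_i = ½(31.20)(5.801 rad/s)² = 525.1 J; KE_f = ½(32.18)(5.624)² = 509.0 J.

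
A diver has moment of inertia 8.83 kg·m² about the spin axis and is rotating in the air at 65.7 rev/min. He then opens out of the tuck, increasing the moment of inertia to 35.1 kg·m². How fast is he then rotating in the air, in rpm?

ω₂ ≈ 16.5 rpm

Angular momentum about the spin axis is conserved since the torque about it is zero.
ω₂ = I₁ω₁ / I₂ = (8.830)(65.7 rpm) / (35.10) = 16.53 rpm.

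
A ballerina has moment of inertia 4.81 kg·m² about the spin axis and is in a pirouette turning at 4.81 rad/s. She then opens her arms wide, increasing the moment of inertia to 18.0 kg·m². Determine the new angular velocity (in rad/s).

Angular momentum about the spin axis is conserved since the torque about it is zero.
ω₂ = I₁ω₁ / I₂ = (4.810)(4.81 rad/s) / (18.00) = 1.285 rad/s.

ω₂ ≈ 1.29 rad/s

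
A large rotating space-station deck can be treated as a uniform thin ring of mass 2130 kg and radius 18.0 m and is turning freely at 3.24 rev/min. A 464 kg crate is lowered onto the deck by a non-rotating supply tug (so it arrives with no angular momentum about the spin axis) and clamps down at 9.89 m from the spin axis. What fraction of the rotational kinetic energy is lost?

fraction ≈ 0.0617

The added mass arrives with no angular momentum about the spin axis, and any external torque about the spin axis is negligible, so the system's angular momentum is conserved.
I_p = (2130)(18.0)² = 6.901e+05 kg·m².
Added inertia Σmr² = (464)(9.89)² = 45380 kg·m²; I_f = 6.901e+05 + 45380 = 7.355e+05 kg·m².
ω_f = I_p ω_i / I_f = (6.901e+05)(3.24) / 7.355e+05 = 3.040 rpm.
KE_i = ½(6.901e+05)(0.3393 rad/s)² = 39720 J; KE_f = ½(7.355e+05)(0.3184)² = 37270 J.
Fraction lost = 0.06171.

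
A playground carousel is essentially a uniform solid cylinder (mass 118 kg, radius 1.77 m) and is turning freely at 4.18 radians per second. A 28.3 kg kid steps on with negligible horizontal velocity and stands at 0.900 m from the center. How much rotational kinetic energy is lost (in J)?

The added mass arrives with no angular momentum about the center, and any external torque about the center is negligible, so the system's angular momentum is conserved.
I_p = ½(118)(1.77)² = 184.8 kg·m².
Added inertia Σmr² = (28.3)(0.900)² = 22.92 kg·m²; I_f = 184.8 + 22.92 = 207.8 kg·m².
ω_f = I_p ω_i / I_f = (184.8)(4.18) / 207.8 = 3.719 rad/s.
KE_i = ½(184.8)(4.180 rad/s)² = 1615 J; KE_f = ½(207.8)(3.719)² = 1437 J.

energy lost ≈ 178 J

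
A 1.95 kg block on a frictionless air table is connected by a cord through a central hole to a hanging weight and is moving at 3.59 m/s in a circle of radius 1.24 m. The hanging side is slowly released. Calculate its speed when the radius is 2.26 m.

Central (radial) force ⇒ zero torque about the center ⇒ m v r is constant.
v₂ = v₁ r₁ / r₂ = (3.59)(1.24) / (2.26) = 1.970 m/s.

v₂ ≈ 1.97 m/s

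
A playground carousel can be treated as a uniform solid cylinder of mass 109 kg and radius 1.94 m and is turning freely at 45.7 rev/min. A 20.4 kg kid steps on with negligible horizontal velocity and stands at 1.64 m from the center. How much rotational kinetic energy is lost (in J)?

The added mass arrives with no angular momentum about the center, and any external torque about the center is negligible, so the system's angular momentum is conserved.
I_p = ½(109)(1.94)² = 205.1 kg·m².
Added inertia Σmr² = (20.4)(1.64)² = 54.87 kg·m²; I_f = 205.1 + 54.87 = 260.0 kg·m².
ω_f = I_p ω_i / I_f = (205.1)(45.7) / 260.0 = 36.06 rpm.
KE_i = ½(205.1)(4.786 rad/s)² = 2349 J; KE_f = ½(260.0)(3.776)² = 1853 J.

energy lost ≈ 496 J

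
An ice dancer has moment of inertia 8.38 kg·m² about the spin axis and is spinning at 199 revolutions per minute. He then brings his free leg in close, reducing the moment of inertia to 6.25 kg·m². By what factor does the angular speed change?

ω₂/ω₁ ≈ 1.34

Angular momentum about the spin axis is conserved since the torque about it is zero.
ω₂/ω₁ = I₁/I₂ = 8.380 / 6.250 = 1.341.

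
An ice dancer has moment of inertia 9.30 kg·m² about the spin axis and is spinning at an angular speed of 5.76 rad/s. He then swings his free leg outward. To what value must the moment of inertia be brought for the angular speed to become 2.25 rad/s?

Angular momentum about the spin axis is conserved since the torque about it is zero.
I₂ = I₁ω₁ / ω₂ = (9.30)(5.76) / (2.25) = 23.81 kg·m².

I₂ ≈ 23.8 kg·m²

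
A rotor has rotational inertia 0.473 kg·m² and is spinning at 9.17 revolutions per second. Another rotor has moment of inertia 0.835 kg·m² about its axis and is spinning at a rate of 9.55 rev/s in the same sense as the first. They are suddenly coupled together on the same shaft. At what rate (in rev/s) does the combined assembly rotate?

The coupling torques are internal; angular momentum about the shared axis is conserved.
Taking A's sense as positive: L = (0.4730)(9.17) + (0.8350)(9.55) = 12.31 kg·m²·rev/s.
Combined I = 0.4730 + 0.8350 = 1.308 kg·m².
ω_f = L / I = 12.31 / 1.308 = 9.413 rev/s.

|ω_f| ≈ 9.41 rev/s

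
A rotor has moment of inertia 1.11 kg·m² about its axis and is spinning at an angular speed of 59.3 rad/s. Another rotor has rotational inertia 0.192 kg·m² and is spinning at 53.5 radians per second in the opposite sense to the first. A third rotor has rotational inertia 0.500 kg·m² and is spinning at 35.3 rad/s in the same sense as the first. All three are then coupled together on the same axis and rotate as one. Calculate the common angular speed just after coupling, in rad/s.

|ω_f| ≈ 40.6 rad/s

No external torque acts about the common axis, so total angular momentum is conserved.
Taking A's sense as positive: L = (1.110)(59.3) − (0.1920)(53.5) + (0.5000)(35.3) = 73.20 kg·m²·rad/s.
Combined I = 1.110 + 0.1920 + 0.5000 = 1.802 kg·m².
ω_f = L / I = 73.20 / 1.802 = 40.62 rad/s.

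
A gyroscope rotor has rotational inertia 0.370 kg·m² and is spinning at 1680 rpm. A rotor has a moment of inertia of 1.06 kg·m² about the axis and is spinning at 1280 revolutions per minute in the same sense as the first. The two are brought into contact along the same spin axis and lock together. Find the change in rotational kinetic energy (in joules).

The coupling torques are internal; angular momentum about the shared axis is conserved.
Taking A's sense as positive: L = (0.3700)(1680) + (1.060)(1280) = 1978 kg·m²·rpm.
Combined I = 0.3700 + 1.060 = 1.430 kg·m².
ω_f = L / I = 1978 / 1.430 = 1383 rpm.
KE_i = ½ΣIω² = 15250 J; KE_f = ½(1.430)(144.9)² = 15010 J.

ΔKE ≈ -241 J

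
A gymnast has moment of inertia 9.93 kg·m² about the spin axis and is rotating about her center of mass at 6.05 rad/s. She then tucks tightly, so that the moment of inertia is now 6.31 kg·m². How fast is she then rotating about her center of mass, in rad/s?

No external torque acts about the spin axis, so angular momentum is conserved.
ω₂ = I₁ω₁ / I₂ = (9.930)(6.05 rad/s) / (6.310) = 9.521 rad/s.

ω₂ ≈ 9.52 rad/s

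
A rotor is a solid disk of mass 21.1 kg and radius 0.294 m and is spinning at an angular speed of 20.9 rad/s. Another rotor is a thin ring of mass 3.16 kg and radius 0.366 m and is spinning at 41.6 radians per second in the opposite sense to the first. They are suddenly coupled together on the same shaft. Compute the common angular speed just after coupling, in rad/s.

|ω_f| ≈ 1.09 rad/s

No external torque acts about the common axis, so total angular momentum is conserved.
Moments of inertia: I_A = ½(21.1)(0.294)² = 0.9119 kg·m²; I_B = (3.16)(0.366)² = 0.4233 kg·m².
Taking A's sense as positive: L = (0.9119)(20.9) − (0.4233)(41.6) = 1.449 kg·m²·rad/s.
Combined I = 0.9119 + 0.4233 = 1.335 kg·m².
ω_f = L / I = 1.449 / 1.335 = 1.086 rad/s.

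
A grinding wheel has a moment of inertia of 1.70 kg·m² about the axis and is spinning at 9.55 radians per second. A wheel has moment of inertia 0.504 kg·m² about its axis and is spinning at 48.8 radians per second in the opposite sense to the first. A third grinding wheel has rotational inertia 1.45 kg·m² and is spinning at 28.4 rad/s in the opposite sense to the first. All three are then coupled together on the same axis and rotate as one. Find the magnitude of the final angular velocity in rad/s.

|ω_f| ≈ 13.6 rad/s

The coupling torques are internal; angular momentum about the shared axis is conserved.
Taking A's sense as positive: L = (1.700)(9.55) − (0.5040)(48.8) − (1.450)(28.4) = -49.54 kg·m²·rad/s.
Combined I = 1.700 + 0.5040 + 1.450 = 3.654 kg·m².
ω_f = L / I = -49.54 / 3.654 = -13.56 rad/s.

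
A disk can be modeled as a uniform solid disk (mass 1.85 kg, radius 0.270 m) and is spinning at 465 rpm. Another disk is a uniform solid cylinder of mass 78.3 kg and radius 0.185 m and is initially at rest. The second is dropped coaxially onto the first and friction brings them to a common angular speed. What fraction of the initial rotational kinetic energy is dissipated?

fraction ≈ 0.952

The coupling torques are internal; angular momentum about the shared axis is conserved.
Moments of inertia: I_A = ½(1.85)(0.270)² = 0.06743 kg·m²; I_B = ½(78.3)(0.185)² = 1.340 kg·m².
Taking A's sense as positive: L = (0.06743)(465) = 31.36 kg·m²·rpm.
Combined I = 0.06743 + 1.340 = 1.407 kg·m².
ω_f = L / I = 31.36 / 1.407 = 22.28 rpm.
KE_i = ½ΣIω² = 79.95 J; KE_f = ½(1.407)(2.333)² = 3.831 J.
Fraction dissipated = (KE_i − KE_f)/KE_i = 0.9521.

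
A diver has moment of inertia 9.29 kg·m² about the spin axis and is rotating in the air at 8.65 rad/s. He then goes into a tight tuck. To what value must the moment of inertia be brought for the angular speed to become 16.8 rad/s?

I₂ ≈ 4.78 kg·m²

Angular momentum about the spin axis is conserved since the torque about it is zero.
I₂ = I₁ω₁ / ω₂ = (9.29)(8.65) / (16.8) = 4.783 kg·m².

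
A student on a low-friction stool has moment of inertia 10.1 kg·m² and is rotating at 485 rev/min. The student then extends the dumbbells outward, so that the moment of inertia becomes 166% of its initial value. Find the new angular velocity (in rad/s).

Angular momentum about the spin axis is conserved since the torque about it is zero.
I₂ = 1.66 × 10.1 = 16.77 kg·m².
ω₂ = I₁ω₁ / I₂ = (10.10)(485 rpm) / (16.77) = 292.2 rpm = 30.60 rad/s.

ω₂ ≈ 30.6 rad/s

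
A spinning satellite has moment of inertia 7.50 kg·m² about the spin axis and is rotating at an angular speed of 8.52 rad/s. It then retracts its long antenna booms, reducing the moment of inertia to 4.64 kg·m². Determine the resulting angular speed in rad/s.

ω₂ ≈ 13.8 rad/s

No external torque acts about the spin axis, so angular momentum is conserved.
ω₂ = I₁ω₁ / I₂ = (7.500)(8.52 rad/s) / (4.640) = 13.77 rad/s.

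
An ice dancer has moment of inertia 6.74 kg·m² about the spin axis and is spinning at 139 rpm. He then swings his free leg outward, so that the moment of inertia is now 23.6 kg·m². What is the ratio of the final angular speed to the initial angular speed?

Angular momentum about the spin axis is conserved since the torque about it is zero.
ω₂/ω₁ = I₁/I₂ = 6.740 / 23.60 = 0.2856.

ω₂/ω₁ ≈ 0.286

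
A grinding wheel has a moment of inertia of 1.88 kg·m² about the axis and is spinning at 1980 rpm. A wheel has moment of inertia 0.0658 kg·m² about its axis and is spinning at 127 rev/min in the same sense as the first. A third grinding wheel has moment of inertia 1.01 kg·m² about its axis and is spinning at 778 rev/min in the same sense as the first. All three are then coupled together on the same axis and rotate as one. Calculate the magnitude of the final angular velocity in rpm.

|ω_f| ≈ 1530 rpm

No external torque acts about the common axis, so total angular momentum is conserved.
Taking A's sense as positive: L = (1.880)(1980) + (0.06580)(127) + (1.010)(778) = 4517 kg·m²·rpm.
Combined I = 1.880 + 0.06580 + 1.010 = 2.956 kg·m².
ω_f = L / I = 4517 / 2.956 = 1528 rpm.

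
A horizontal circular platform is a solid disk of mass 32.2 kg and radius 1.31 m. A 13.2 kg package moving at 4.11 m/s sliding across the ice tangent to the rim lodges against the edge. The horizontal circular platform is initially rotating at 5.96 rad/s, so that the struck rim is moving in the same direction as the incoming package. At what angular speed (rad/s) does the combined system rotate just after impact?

|ω_f| ≈ 4.69 rad/s

About the central axle the impulsive forces during the collision are internal, so angular momentum about that axis is conserved.
I_p = ½(32.2)(1.31)² = 27.63 kg·m². Taking the sense of the package's angular momentum as positive, L_{package} = m v R = (13.2)(4.11)(1.31) = 71.07 kg·m²/s.
L_i = +I_p ω_p + m v R = +(27.63)(5.96) + 71.07 = 235.7 kg·m²/s.
After sticking, I_f = I_p + m R² = 27.63 + (13.2)(1.31)² = 50.28 kg·m².
ω_f = L_i / I_f = 235.7 / 50.28 = 4.688 rad/s.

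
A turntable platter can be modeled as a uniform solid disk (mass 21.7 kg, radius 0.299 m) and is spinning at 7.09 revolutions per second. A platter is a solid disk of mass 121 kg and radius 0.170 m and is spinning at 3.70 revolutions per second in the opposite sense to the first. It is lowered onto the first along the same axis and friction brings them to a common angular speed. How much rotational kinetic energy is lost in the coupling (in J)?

The coupling torques are internal; angular momentum about the shared axis is conserved.
Moments of inertia: I_A = ½(21.7)(0.299)² = 0.9700 kg·m²; I_B = ½(121)(0.170)² = 1.748 kg·m².
Taking A's sense as positive: L = (0.9700)(7.09) − (1.748)(3.70) = 0.4080 kg·m²·rev/s.
Combined I = 0.9700 + 1.748 = 2.718 kg·m².
ω_f = L / I = 0.4080 / 2.718 = 0.1501 rev/s.
KE_i = ½ΣIω² = 1435 J; KE_f = ½(2.718)(0.9431)² = 1.209 J.

ΔKE lost ≈ 1430 J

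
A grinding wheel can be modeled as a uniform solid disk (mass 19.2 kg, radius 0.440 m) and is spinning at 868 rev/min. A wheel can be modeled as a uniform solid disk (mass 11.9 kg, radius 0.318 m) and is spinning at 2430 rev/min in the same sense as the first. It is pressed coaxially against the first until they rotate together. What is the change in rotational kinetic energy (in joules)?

ΔKE ≈ -6080 J

No external torque acts about the common axis, so total angular momentum is conserved.
Moments of inertia: I_A = ½(19.2)(0.440)² = 1.859 kg·m²; I_B = ½(11.9)(0.318)² = 0.6017 kg·m².
Taking A's sense as positive: L = (1.859)(868) + (0.6017)(2430) = 3075 kg·m²·rpm.
Combined I = 1.859 + 0.6017 = 2.460 kg·m².
ω_f = L / I = 3075 / 2.460 = 1250 rpm.
KE_i = ½ΣIω² = 27160 J; KE_f = ½(2.460)(130.9)² = 21080 J.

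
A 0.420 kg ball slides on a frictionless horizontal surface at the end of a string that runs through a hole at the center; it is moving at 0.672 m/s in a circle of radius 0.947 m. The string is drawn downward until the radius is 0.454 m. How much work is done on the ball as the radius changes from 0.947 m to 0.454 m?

Central (radial) force ⇒ zero torque about the center ⇒ m v r is constant.
v₂ = v₁ r₁ / r₂ = (0.672)(0.947) / (0.454) = 1.402 m/s.
W = ΔKE = ½m(v₂² − v₁²) = 0.3178 J.

W ≈ 0.318 J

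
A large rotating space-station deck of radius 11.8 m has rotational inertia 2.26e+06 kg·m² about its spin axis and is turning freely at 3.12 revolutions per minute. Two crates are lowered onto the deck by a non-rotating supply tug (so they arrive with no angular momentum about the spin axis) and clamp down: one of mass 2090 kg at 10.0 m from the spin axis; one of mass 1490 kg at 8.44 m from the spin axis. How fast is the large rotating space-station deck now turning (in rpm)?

No external torque acts about the spin axis; L_before = L_after.
Added inertia Σmr² = (2090)(10.0)² + (1490)(8.44)² = 3.151e+05 kg·m²; I_f = 2.260e+06 + 3.151e+05 = 2.575e+06 kg·m².
ω_f = I_p ω_i / I_f = (2.260e+06)(3.12) / 2.575e+06 = 2.738 rpm.

ω_f ≈ 2.74 rpm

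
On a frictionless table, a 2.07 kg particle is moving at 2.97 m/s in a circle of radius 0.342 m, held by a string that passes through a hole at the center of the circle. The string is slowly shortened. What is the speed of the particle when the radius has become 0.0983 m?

The only horizontal force on the mass is along the cord (radial), so it exerts no torque about the hole and angular momentum m v r is conserved.
v₂ = v₁ r₁ / r₂ = (2.97)(0.342) / (0.0983) = 10.33 m/s.

v₂ ≈ 10.3 m/s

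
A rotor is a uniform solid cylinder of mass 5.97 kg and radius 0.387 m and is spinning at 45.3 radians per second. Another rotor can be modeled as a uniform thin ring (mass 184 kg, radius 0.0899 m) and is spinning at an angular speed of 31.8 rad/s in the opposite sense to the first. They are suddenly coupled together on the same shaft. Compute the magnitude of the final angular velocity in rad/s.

No external torque acts about the common axis, so total angular momentum is conserved.
Moments of inertia: I_A = ½(5.97)(0.387)² = 0.4471 kg·m²; I_B = (184)(0.0899)² = 1.487 kg·m².
Taking A's sense as positive: L = (0.4471)(45.3) − (1.487)(31.8) = -27.04 kg·m²·rad/s.
Combined I = 0.4471 + 1.487 = 1.934 kg·m².
ω_f = L / I = -27.04 / 1.934 = -13.98 rad/s.

|ω_f| ≈ 14.0 rad/s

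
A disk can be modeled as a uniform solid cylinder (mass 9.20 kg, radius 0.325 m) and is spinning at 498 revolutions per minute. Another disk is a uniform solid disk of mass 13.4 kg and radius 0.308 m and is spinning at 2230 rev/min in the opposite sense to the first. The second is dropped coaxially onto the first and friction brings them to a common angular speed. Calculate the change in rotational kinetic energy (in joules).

ΔKE ≈ -11200 J

No external torque acts about the common axis, so total angular momentum is conserved.
Moments of inertia: I_A = ½(9.20)(0.325)² = 0.4859 kg·m²; I_B = ½(13.4)(0.308)² = 0.6356 kg·m².
Taking A's sense as positive: L = (0.4859)(498) − (0.6356)(2230) = -1175 kg·m²·rpm.
Combined I = 0.4859 + 0.6356 = 1.121 kg·m².
ω_f = L / I = -1175 / 1.121 = -1048 rpm.
KE_i = ½ΣIω² = 17990 J; KE_f = ½(1.121)(109.8)² = 6755 J.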